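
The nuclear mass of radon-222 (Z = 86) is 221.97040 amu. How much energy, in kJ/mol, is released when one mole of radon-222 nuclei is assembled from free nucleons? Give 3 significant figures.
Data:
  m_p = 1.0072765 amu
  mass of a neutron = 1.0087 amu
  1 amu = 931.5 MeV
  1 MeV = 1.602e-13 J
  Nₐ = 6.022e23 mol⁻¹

1.65e+11 kJ/mol

With 86 protons and 136 neutrons (A = 222):
Σm = 86·m_p + 136·m_n = 86.6257790 + 137.1832 = 223.8089790 amu
Mass defect Δm = 223.8089790 − 221.97040 = 1.8385790 amu
Binding energy = Δm·c² = 1.8385790 × 931.5 MeV/amu = 1712.64 MeV
Per nucleus in joules: 1712.64 MeV × 1.602e-13 J/MeV = 2.7436e-10 J
Per mole: 2.7436e-10 J × 6.022e23 mol⁻¹ = 1.6522e+14 J/mol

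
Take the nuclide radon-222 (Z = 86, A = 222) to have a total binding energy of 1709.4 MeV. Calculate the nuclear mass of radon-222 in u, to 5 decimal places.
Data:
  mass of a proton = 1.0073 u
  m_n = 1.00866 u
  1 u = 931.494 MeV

Mass defect = 1709.4 MeV / (931.494 MeV/u) = 1.8351165 u
Constituent mass = 86(1.0073) + 136(1.00866) = 223.80556 u
Nuclear mass = 223.80556 − 1.8351165 = 221.9704435 u ≈ 221.97044 u (to 5 decimal places)

221.97044 u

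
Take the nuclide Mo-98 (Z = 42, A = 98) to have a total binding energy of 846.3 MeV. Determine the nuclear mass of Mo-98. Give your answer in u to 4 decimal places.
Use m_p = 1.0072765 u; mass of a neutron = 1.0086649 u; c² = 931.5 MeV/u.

97.8823 u

Mass defect = 846.3 MeV / (931.5 MeV/u) = 0.908535 u
Constituent mass = 42(1.0072765) + 56(1.0086649) = 98.7908474 u
Nuclear mass = 98.7908474 − 0.908535 = 97.8823124 u ≈ 97.8823 u (to 4 decimal places)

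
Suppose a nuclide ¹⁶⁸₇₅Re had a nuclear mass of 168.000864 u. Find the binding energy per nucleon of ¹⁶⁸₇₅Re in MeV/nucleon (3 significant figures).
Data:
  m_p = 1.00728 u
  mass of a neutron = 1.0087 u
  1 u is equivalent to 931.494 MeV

7.51 MeV/nucleon

Z = 75, so N = A − Z = 168 − 75 = 93.
Σm = 75·m_p + 93·m_n = 75.54600 + 93.8091 = 169.35510 u
Δm = 169.35510 − 168.000864 = 1.354236 u
Binding energy = Δm·c² = 1.354236 × 931.494 MeV/u = 1261.46 MeV
Dividing by A = 168 gives 7.509 MeV per nucleon.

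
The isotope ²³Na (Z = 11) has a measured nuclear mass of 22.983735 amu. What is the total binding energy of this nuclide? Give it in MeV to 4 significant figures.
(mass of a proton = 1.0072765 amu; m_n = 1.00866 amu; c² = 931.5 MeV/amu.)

186.5 MeV

With 11 protons and 12 neutrons (A = 23):
Total constituent mass: 11 × 1.0072765 + 12 × 1.00866 = 23.1839615 amu
The mass defect is 23.1839615 − 22.983735 = 0.2002265 amu.
E_B = 0.2002265 × 931.5 = 186.511 MeV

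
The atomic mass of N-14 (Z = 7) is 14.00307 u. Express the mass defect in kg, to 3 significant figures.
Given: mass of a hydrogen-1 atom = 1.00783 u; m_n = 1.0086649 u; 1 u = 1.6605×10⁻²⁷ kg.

With 7 protons and 7 neutrons (A = 14):
Mass of separated nucleons = 7(1.00783) + 7(1.0086649) = 7.05481 + 7.0606543 = 14.1154643 u
Δm = 14.1154643 − 14.00307 = 0.1123943 u
In SI units: 0.1123943 u × 1.6605×10⁻²⁷ kg/u = 1.8663e-28 kg

1.87e-28 kg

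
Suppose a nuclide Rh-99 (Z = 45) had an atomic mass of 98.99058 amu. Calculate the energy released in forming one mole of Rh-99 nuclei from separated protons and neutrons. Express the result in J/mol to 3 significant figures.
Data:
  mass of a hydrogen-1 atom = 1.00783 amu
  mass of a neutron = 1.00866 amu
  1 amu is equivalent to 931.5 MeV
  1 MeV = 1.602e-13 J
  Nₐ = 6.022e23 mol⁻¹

7.45e+13 J/mol

The nucleus contains 45 protons and 99 − 45 = 54 neutrons.
Mass of separated nucleons = 45(1.00783) + 54(1.00866) = 45.35235 + 54.46764 = 99.81999 amu
The mass defect is 99.81999 − 98.99058 = 0.82941 amu.
Binding energy = Δm·c² = 0.82941 × 931.5 MeV/amu = 772.595 MeV
Per nucleus in joules: 772.595 MeV × 1.602e-13 J/MeV = 1.2377e-10 J
Per mole: 1.2377e-10 J × 6.022e23 mol⁻¹ = 7.4534e+13 J/mol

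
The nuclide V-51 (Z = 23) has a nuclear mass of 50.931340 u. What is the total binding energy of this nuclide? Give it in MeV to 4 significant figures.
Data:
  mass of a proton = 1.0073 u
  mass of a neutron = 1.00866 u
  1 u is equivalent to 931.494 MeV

The nucleus contains 23 protons and 51 − 23 = 28 neutrons.
Total constituent mass: 23 × 1.0073 + 28 × 1.00866 = 51.41038 u
Mass defect Δm = 51.41038 − 50.931340 = 0.479040 u
E_B = 0.479040 × 931.494 = 446.223 MeV

446.2 MeV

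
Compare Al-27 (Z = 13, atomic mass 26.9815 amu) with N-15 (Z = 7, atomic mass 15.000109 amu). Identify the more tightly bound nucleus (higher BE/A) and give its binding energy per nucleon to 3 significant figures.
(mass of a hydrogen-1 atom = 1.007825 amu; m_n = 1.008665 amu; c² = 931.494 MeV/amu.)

Al-27: Σm = 13(1.007825) + 14(1.008665) = 27.223035 amu; Δm = 0.241535 amu; E_B = 224.99 MeV; E_B/A = 8.333 MeV
N-15: Σm = 7(1.007825) + 8(1.008665) = 15.124095 amu; Δm = 0.123986 amu; E_B = 115.49 MeV; E_B/A = 7.699 MeV
Al-27 has the higher binding energy per nucleon, so it is the more tightly bound nucleus.

Al-27; 8.33 MeV/nucleon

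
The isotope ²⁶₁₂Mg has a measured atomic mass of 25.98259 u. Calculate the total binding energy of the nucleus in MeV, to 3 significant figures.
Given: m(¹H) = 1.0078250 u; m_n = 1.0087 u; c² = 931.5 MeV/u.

217 MeV

Z = 12, so N = A − Z = 26 − 12 = 14.
Total constituent mass: 12 × 1.0078250 + 14 × 1.0087 = 26.2157000 u
Δm = 26.2157000 − 25.98259 = 0.2331100 u
Converting to energy: 0.2331100 u × 931.5 MeV/u = 217.142 MeV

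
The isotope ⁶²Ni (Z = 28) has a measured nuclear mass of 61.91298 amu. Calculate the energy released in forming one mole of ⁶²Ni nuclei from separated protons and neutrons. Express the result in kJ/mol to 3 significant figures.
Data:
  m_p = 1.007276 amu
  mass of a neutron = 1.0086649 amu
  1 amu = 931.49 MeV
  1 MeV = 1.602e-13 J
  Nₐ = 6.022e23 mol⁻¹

5.26e+10 kJ/mol

Z = 28, so N = A − Z = 62 − 28 = 34.
Mass of separated nucleons = 28(1.007276) + 34(1.0086649) = 28.203728 + 34.2946066 = 62.4983346 amu
The mass defect is 62.4983346 − 61.91298 = 0.5853546 amu.
Converting to energy: 0.5853546 amu × 931.49 MeV/amu = 545.252 MeV
Per nucleus in joules: 545.252 MeV × 1.602e-13 J/MeV = 8.7349e-11 J
Per mole: 8.7349e-11 J × 6.022e23 mol⁻¹ = 5.2602e+13 J/mol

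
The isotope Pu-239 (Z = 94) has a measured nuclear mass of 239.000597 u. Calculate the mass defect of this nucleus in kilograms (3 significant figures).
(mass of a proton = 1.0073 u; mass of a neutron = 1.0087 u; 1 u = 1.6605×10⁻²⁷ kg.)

Σm = 94·m_p + 145·m_n = 94.6862 + 146.2615 = 240.9477 u
Mass defect Δm = 240.9477 − 239.000597 = 1.947103 u
In SI units: 1.947103 u × 1.6605×10⁻²⁷ kg/u = 3.2332e-27 kg

3.23e-27 kg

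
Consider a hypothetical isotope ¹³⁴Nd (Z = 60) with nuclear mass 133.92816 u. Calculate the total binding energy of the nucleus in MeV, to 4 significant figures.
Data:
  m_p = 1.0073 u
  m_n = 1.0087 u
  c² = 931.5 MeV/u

1075 MeV

Total constituent mass: 60 × 1.0073 + 74 × 1.0087 = 135.0818 u
Δm = 135.0818 − 133.92816 = 1.15364 u
Converting to energy: 1.15364 u × 931.5 MeV/u = 1074.62 MeV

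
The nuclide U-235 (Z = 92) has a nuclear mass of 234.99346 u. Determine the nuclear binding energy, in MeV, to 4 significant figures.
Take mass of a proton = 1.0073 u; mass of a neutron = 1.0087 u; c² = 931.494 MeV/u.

Mass of separated nucleons = 92(1.0073) + 143(1.0087) = 92.6716 + 144.2441 = 236.9157 u
Mass defect Δm = 236.9157 − 234.99346 = 1.92224 u
Binding energy = Δm·c² = 1.92224 × 931.494 MeV/u = 1790.56 MeV

1791 MeV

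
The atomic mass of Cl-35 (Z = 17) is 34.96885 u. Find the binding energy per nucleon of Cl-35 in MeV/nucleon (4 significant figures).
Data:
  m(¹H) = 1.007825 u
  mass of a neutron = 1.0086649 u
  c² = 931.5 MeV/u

The nucleus contains 17 protons and 35 − 17 = 18 neutrons.
Mass of separated nucleons = 17(1.007825) + 18(1.0086649) = 17.133025 + 18.1559682 = 35.2889932 u
Δm = 35.2889932 − 34.96885 = 0.3201432 u
E_B = 0.3201432 × 931.5 = 298.213 MeV
BE/A = 298.213 MeV / 35 = 8.520 MeV/nucleon

8.520 MeV/nucleon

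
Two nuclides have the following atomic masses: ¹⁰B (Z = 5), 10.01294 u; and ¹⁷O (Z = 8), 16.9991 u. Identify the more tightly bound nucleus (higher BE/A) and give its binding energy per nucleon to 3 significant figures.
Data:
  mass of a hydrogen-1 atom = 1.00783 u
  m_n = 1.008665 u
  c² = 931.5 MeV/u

¹⁰B: Σm = 5(1.00783) + 5(1.008665) = 10.082475 u; Δm = 0.069535 u; E_B = 64.772 MeV; E_B/A = 6.477 MeV
¹⁷O: Σm = 8(1.00783) + 9(1.008665) = 17.140625 u; Δm = 0.141525 u; E_B = 131.83 MeV; E_B/A = 7.7547 MeV
¹⁷O has the higher binding energy per nucleon, so it is the more tightly bound nucleus.

¹⁷O; 7.75 MeV/nucleon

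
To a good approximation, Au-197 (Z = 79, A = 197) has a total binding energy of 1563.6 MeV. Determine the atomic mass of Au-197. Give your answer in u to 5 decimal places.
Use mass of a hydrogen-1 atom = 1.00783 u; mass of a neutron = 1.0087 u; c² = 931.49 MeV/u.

Mass defect = 1563.6 MeV / (931.49 MeV/u) = 1.6786010 u
Constituent mass = 79(1.00783) + 118(1.0087) = 198.64517 u
Atomic mass = 198.64517 − 1.6786010 = 196.9665690 u ≈ 196.96657 u (to 5 decimal places)

196.96657 u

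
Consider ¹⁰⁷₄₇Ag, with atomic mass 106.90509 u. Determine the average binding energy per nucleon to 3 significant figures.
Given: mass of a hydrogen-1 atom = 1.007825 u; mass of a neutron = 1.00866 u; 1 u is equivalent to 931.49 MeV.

8.55 MeV/nucleon

Σm = 47·m(¹H) + 60·m_n = 47.367775 + 60.51960 = 107.887375 u
Mass defect Δm = 107.887375 − 106.90509 = 0.982285 u
Binding energy = Δm·c² = 0.982285 × 931.49 MeV/u = 914.989 MeV
BE/A = 914.989 MeV / 107 = 8.551 MeV/nucleon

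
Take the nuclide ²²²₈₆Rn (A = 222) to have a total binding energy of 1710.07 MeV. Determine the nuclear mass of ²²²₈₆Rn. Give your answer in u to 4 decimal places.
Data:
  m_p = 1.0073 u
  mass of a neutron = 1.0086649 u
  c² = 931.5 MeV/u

221.9704 u

Mass defect = 1710.07 MeV / (931.5 MeV/u) = 1.835824 u
Constituent mass = 86(1.0073) + 136(1.0086649) = 223.8062264 u
Nuclear mass = 223.8062264 − 1.835824 = 221.9704024 u ≈ 221.9704 u (to 4 decimal places)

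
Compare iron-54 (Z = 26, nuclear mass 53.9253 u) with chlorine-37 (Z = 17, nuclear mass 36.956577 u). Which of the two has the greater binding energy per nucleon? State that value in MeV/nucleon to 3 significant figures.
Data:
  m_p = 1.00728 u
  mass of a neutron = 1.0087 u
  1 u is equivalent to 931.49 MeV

iron-54; 8.76 MeV/nucleon

iron-54: Σm = 26(1.00728) + 28(1.0087) = 54.43288 u; Δm = 0.50758 u; E_B = 472.81 MeV; E_B/A = 8.756 MeV
chlorine-37: Σm = 17(1.00728) + 20(1.0087) = 37.29776 u; Δm = 0.341183 u; E_B = 317.81 MeV; E_B/A = 8.589 MeV
iron-54 has the higher binding energy per nucleon, so it is the more tightly bound nucleus.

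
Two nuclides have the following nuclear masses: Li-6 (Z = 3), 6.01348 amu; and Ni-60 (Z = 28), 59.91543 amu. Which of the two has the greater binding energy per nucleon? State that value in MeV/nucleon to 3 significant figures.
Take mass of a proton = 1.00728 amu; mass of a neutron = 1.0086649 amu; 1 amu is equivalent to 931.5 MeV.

Li-6: Σm = 3(1.00728) + 3(1.0086649) = 6.0478347 amu; Δm = 0.0343547 amu; E_B = 32.001 MeV; E_B/A = 5.334 MeV
Ni-60: Σm = 28(1.00728) + 32(1.0086649) = 60.4811168 amu; Δm = 0.5656868 amu; E_B = 526.94 MeV; E_B/A = 8.782 MeV
Ni-60 has the higher binding energy per nucleon, so it is the more tightly bound nucleus.

Ni-60; 8.78 MeV/nucleon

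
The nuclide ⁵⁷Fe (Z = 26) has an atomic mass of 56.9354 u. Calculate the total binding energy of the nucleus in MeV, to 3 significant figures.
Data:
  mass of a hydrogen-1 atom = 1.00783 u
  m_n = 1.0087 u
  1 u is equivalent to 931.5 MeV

Σm = 26·m(¹H) + 31·m_n = 26.20358 + 31.2697 = 57.47328 u
Δm = 57.47328 − 56.9354 = 0.53788 u
Converting to energy: 0.53788 u × 931.5 MeV/u = 501.035 MeV

501 MeV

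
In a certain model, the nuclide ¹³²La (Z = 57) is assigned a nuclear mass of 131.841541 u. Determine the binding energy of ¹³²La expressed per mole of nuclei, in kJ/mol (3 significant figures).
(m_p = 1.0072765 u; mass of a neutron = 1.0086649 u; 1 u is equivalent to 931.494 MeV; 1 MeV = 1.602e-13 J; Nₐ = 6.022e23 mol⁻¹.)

Total constituent mass: 57 × 1.0072765 + 75 × 1.0086649 = 133.0646280 u
Mass defect Δm = 133.0646280 − 131.841541 = 1.2230870 u
Binding energy = Δm·c² = 1.2230870 × 931.494 MeV/u = 1139.30 MeV
Per nucleus in joules: 1139.30 MeV × 1.602e-13 J/MeV = 1.8252e-10 J
Per mole: 1.8252e-10 J × 6.022e23 mol⁻¹ = 1.0991e+14 J/mol

1.10e+11 kJ/mol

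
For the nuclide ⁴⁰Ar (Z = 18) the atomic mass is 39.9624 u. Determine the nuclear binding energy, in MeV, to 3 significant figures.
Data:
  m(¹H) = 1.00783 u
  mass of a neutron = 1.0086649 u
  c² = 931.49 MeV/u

Σm = 18·m(¹H) + 22·m_n = 18.14094 + 22.1906278 = 40.3315678 u
The mass defect is 40.3315678 − 39.9624 = 0.3691678 u.
Converting to energy: 0.3691678 u × 931.49 MeV/u = 343.876 MeV

344 MeV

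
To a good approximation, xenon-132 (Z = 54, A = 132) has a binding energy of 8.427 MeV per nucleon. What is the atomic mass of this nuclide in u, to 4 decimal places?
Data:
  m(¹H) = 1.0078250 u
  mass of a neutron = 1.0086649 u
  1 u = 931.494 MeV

Total binding energy = 132 × 8.427 = 1112.364 MeV
Mass defect = 1112.364 MeV / (931.494 MeV/u) = 1.194172 u
Constituent mass = 54(1.0078250) + 78(1.0086649) = 133.0984122 u
Atomic mass = 133.0984122 − 1.194172 = 131.9042402 u ≈ 131.9042 u (to 4 decimal places)

131.9042 u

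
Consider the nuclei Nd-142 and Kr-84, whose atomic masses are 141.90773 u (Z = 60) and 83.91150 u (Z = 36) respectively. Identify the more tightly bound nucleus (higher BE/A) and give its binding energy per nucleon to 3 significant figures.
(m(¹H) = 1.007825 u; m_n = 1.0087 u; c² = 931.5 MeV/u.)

Kr-84; 8.74 MeV/nucleon

Nd-142: Σm = 60(1.007825) + 82(1.0087) = 143.182900 u; Δm = 1.275170 u; E_B = 1187.82 MeV; E_B/A = 8.3649 MeV
Kr-84: Σm = 36(1.007825) + 48(1.0087) = 84.699300 u; Δm = 0.787800 u; E_B = 733.84 MeV; E_B/A = 8.736 MeV
Kr-84 has the higher binding energy per nucleon, so it is the more tightly bound nucleus.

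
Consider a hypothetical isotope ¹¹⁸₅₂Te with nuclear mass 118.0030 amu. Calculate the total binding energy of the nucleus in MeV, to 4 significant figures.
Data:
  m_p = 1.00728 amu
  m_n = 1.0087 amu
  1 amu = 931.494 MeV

Total constituent mass: 52 × 1.00728 + 66 × 1.0087 = 118.95276 amu
Δm = 118.95276 − 118.0030 = 0.94976 amu
Converting to energy: 0.94976 amu × 931.494 MeV/amu = 884.696 MeV

884.7 MeV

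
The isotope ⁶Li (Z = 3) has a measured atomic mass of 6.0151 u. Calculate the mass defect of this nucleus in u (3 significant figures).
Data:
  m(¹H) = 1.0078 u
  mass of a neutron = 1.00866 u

0.0343 u

Total constituent mass: 3 × 1.0078 + 3 × 1.00866 = 6.04938 u
Δm = 6.04938 − 6.0151 = 0.03428 u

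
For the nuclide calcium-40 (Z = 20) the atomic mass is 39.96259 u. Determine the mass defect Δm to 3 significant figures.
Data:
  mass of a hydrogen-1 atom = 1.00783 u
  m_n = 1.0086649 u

0.367 u

Σm = 20·m(¹H) + 20·m_n = 20.15660 + 20.1732980 = 40.3298980 u
Mass defect Δm = 40.3298980 − 39.96259 = 0.3673080 u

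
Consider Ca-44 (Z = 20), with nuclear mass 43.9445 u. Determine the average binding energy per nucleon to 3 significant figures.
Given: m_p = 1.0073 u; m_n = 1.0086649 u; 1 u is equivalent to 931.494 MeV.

8.67 MeV/nucleon

Σm = 20·m_p + 24·m_n = 20.1460 + 24.2079576 = 44.3539576 u
Δm = 44.3539576 − 43.9445 = 0.4094576 u
E_B = 0.4094576 × 931.494 = 381.407 MeV
BE/A = 381.407 MeV / 44 = 8.668 MeV/nucleon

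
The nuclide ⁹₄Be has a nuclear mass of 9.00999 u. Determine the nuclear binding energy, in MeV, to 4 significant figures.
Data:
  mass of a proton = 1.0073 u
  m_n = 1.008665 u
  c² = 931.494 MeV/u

Mass of separated nucleons = 4(1.0073) + 5(1.008665) = 4.0292 + 5.043325 = 9.072525 u
The mass defect is 9.072525 − 9.00999 = 0.062535 u.
E_B = 0.062535 × 931.494 = 58.2510 MeV

58.25 MeV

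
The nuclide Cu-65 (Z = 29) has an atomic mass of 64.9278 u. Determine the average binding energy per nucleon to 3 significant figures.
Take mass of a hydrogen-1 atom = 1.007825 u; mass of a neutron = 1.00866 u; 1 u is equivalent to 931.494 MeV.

8.75 MeV/nucleon

With 29 protons and 36 neutrons (A = 65):
Total constituent mass: 29 × 1.007825 + 36 × 1.00866 = 65.538685 u
The mass defect is 65.538685 − 64.9278 = 0.610885 u.
Binding energy = Δm·c² = 0.610885 × 931.494 MeV/u = 569.036 MeV
Dividing by A = 65 gives 8.754 MeV per nucleon.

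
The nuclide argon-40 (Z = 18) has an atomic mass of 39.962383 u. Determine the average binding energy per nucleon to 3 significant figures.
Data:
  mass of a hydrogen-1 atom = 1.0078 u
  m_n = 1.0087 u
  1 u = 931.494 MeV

Z = 18, so N = A − Z = 40 − 18 = 22.
Total constituent mass: 18 × 1.0078 + 22 × 1.0087 = 40.3318 u
Δm = 40.3318 − 39.962383 = 0.369417 u
E_B = 0.369417 × 931.494 = 344.110 MeV
Per nucleon: 344.110 / 40 = 8.603 MeV

8.60 MeV/nucleon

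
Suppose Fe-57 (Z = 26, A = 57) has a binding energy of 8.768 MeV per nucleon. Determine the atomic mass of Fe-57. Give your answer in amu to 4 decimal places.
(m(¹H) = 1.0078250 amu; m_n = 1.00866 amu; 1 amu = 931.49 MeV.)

56.9354 amu

Total binding energy = 57 × 8.768 = 499.776 MeV
Mass defect = 499.776 MeV / (931.49 MeV/amu) = 0.536534 amu
Constituent mass = 26(1.0078250) + 31(1.00866) = 57.4719100 amu
Atomic mass = 57.4719100 − 0.536534 = 56.9353760 amu ≈ 56.9354 amu (to 4 decimal places)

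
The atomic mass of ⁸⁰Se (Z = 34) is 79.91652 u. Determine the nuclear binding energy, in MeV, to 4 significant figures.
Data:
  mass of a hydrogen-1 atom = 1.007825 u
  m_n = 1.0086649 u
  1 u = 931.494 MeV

The nucleus contains 34 protons and 80 − 34 = 46 neutrons.
Σm = 34·m(¹H) + 46·m_n = 34.266050 + 46.3985854 = 80.6646354 u
Mass defect Δm = 80.6646354 − 79.91652 = 0.7481154 u
Binding energy = Δm·c² = 0.7481154 × 931.494 MeV/u = 696.865 MeV

696.9 MeV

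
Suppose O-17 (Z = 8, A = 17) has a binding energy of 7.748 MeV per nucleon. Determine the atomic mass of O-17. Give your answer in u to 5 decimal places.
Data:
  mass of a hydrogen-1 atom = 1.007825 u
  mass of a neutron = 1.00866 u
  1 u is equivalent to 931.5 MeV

Total binding energy = 17 × 7.748 = 131.716 MeV
Mass defect = 131.716 MeV / (931.5 MeV/u) = 0.1414020 u
Constituent mass = 8(1.007825) + 9(1.00866) = 17.140540 u
Atomic mass = 17.140540 − 0.1414020 = 16.9991380 u ≈ 16.99914 u (to 5 decimal places)

16.99914 u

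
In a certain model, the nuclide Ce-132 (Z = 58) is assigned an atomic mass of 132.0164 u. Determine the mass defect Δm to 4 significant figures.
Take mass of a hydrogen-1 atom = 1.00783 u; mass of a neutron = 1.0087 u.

1.082 u

Z = 58, so N = A − Z = 132 − 58 = 74.
Total constituent mass: 58 × 1.00783 + 74 × 1.0087 = 133.09794 u
Δm = 133.09794 − 132.0164 = 1.08154 u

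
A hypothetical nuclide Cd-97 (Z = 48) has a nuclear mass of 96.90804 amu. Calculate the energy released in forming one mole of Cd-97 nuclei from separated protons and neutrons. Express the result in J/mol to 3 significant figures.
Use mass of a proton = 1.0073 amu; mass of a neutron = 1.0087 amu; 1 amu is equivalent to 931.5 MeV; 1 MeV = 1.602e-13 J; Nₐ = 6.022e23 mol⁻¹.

The nucleus contains 48 protons and 97 − 48 = 49 neutrons.
Total constituent mass: 48 × 1.0073 + 49 × 1.0087 = 97.7767 amu
Δm = 97.7767 − 96.90804 = 0.86866 amu
E_B = 0.86866 × 931.5 = 809.157 MeV
Per nucleus in joules: 809.157 MeV × 1.602e-13 J/MeV = 1.2963e-10 J
Per mole: 1.2963e-10 J × 6.022e23 mol⁻¹ = 7.8063e+13 J/mol

7.81e+13 J/mol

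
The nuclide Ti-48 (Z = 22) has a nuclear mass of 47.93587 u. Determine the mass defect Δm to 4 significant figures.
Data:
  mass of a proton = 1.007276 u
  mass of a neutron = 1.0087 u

0.4504 u

Mass of separated nucleons = 22(1.007276) + 26(1.0087) = 22.160072 + 26.2262 = 48.386272 u
Mass defect Δm = 48.386272 − 47.93587 = 0.450402 u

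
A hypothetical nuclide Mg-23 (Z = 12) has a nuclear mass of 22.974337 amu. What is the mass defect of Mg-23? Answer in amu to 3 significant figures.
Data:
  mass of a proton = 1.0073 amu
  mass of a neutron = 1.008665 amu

0.209 amu

The nucleus contains 12 protons and 23 − 12 = 11 neutrons.
Total constituent mass: 12 × 1.0073 + 11 × 1.008665 = 23.182915 amu
The mass defect is 23.182915 − 22.974337 = 0.208578 amu.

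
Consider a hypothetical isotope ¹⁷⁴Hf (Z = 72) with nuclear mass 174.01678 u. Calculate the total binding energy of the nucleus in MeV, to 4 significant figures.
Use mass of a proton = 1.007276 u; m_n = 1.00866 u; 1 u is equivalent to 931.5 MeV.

1295 MeV

Total constituent mass: 72 × 1.007276 + 102 × 1.00866 = 175.407192 u
Δm = 175.407192 − 174.01678 = 1.390412 u
E_B = 1.390412 × 931.5 = 1295.17 MeV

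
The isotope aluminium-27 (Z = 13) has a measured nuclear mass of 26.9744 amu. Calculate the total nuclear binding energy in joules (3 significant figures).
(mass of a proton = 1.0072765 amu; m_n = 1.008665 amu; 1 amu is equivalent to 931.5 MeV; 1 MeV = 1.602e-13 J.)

3.60e-11 J

Total constituent mass: 13 × 1.0072765 + 14 × 1.008665 = 27.2159045 amu
Δm = 27.2159045 − 26.9744 = 0.2415045 amu
E_B = 0.2415045 × 931.5 = 224.961 MeV
In joules: 224.961 MeV × 1.602e-13 J/MeV = 3.6039e-11 J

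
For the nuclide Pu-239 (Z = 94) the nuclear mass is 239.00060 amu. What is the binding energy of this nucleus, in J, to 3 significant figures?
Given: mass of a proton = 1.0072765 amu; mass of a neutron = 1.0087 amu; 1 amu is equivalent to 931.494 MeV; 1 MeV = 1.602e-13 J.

Σm = 94·m_p + 145·m_n = 94.6839910 + 146.2615 = 240.9454910 amu
Mass defect Δm = 240.9454910 − 239.00060 = 1.9448910 amu
Binding energy = Δm·c² = 1.9448910 × 931.494 MeV/amu = 1811.65 MeV
In joules: 1811.65 MeV × 1.602e-13 J/MeV = 2.9023e-10 J

2.90e-10 J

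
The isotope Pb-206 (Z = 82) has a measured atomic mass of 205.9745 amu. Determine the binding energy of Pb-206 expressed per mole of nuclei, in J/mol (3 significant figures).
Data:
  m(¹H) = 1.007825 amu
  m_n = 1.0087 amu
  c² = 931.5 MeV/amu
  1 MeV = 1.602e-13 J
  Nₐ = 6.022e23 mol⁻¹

1.57e+14 J/mol

Total constituent mass: 82 × 1.007825 + 124 × 1.0087 = 207.720450 amu
The mass defect is 207.720450 − 205.9745 = 1.745950 amu.
Binding energy = Δm·c² = 1.745950 × 931.5 MeV/amu = 1626.35 MeV
Per nucleus in joules: 1626.35 MeV × 1.602e-13 J/MeV = 2.6054e-10 J
Per mole: 2.6054e-10 J × 6.022e23 mol⁻¹ = 1.5690e+14 J/mol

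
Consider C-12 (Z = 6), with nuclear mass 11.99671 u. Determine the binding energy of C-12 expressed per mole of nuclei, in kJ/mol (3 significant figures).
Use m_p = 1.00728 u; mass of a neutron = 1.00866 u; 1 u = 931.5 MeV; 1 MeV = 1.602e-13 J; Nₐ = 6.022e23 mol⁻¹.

With 6 protons and 6 neutrons (A = 12):
Mass of separated nucleons = 6(1.00728) + 6(1.00866) = 6.04368 + 6.05196 = 12.09564 u
The mass defect is 12.09564 − 11.99671 = 0.09893 u.
Converting to energy: 0.09893 u × 931.5 MeV/u = 92.1533 MeV
Per nucleus in joules: 92.1533 MeV × 1.602e-13 J/MeV = 1.4763e-11 J
Per mole: 1.4763e-11 J × 6.022e23 mol⁻¹ = 8.8903e+12 J/mol

8.89e+09 kJ/mol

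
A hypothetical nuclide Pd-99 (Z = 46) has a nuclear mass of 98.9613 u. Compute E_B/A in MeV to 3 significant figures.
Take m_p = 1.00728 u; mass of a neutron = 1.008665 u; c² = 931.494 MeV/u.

Z = 46, so N = A − Z = 99 − 46 = 53.
Σm = 46·m_p + 53·m_n = 46.33488 + 53.459245 = 99.794125 u
Δm = 99.794125 − 98.9613 = 0.832825 u
E_B = 0.832825 × 931.494 = 775.771 MeV
BE/A = 775.771 MeV / 99 = 7.836 MeV/nucleon

7.84 MeV/nucleon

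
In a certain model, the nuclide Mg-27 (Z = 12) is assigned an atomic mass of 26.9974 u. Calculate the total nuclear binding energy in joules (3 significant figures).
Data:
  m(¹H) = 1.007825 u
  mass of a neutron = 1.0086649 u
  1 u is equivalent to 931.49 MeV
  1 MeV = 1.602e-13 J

With 12 protons and 15 neutrons (A = 27):
Σm = 12·m(¹H) + 15·m_n = 12.093900 + 15.1299735 = 27.2238735 u
The mass defect is 27.2238735 − 26.9974 = 0.2264735 u.
Binding energy = Δm·c² = 0.2264735 × 931.49 MeV/u = 210.958 MeV
In joules: 210.958 MeV × 1.602e-13 J/MeV = 3.3795e-11 J

3.38e-11 J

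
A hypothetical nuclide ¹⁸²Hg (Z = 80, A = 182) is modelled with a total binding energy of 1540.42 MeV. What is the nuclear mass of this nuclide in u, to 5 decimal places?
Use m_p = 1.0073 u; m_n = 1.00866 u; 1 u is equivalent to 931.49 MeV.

181.81360 u

Mass defect = 1540.42 MeV / (931.49 MeV/u) = 1.6537161 u
Constituent mass = 80(1.0073) + 102(1.00866) = 183.46732 u
Nuclear mass = 183.46732 − 1.6537161 = 181.8136039 u ≈ 181.81360 u (to 5 decimal places)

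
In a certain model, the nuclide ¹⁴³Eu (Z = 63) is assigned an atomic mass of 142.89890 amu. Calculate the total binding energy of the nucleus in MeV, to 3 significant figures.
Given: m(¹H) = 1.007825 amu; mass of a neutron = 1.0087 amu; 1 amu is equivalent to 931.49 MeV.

With 63 protons and 80 neutrons (A = 143):
Total constituent mass: 63 × 1.007825 + 80 × 1.0087 = 144.188975 amu
Δm = 144.188975 − 142.89890 = 1.290075 amu
Binding energy = Δm·c² = 1.290075 × 931.49 MeV/amu = 1201.69 MeV

1200 MeV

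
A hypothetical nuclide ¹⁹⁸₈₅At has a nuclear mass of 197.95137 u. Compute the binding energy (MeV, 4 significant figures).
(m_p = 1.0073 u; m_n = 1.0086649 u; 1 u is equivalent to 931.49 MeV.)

1535 MeV

Σm = 85·m_p + 113·m_n = 85.6205 + 113.9791337 = 199.5996337 u
Mass defect Δm = 199.5996337 − 197.95137 = 1.6482637 u
Binding energy = Δm·c² = 1.6482637 × 931.49 MeV/u = 1535.34 MeV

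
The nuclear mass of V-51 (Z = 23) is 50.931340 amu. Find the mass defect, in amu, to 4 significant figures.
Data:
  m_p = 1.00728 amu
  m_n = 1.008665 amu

With 23 protons and 28 neutrons (A = 51):
Σm = 23·m_p + 28·m_n = 23.16744 + 28.242620 = 51.410060 amu
The mass defect is 51.410060 − 50.931340 = 0.478720 amu.

0.4787 amu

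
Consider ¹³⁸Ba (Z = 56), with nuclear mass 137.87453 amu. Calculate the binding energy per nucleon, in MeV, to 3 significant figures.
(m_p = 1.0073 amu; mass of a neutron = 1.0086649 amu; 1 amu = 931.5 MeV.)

8.40 MeV/nucleon

Total constituent mass: 56 × 1.0073 + 82 × 1.0086649 = 139.1193218 amu
The mass defect is 139.1193218 − 137.87453 = 1.2447918 amu.
Converting to energy: 1.2447918 amu × 931.5 MeV/amu = 1159.52 MeV
Dividing by A = 138 gives 8.402 MeV per nucleon.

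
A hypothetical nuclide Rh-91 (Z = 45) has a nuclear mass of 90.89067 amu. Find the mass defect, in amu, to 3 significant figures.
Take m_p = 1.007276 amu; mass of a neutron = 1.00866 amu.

0.835 amu

Σm = 45·m_p + 46·m_n = 45.327420 + 46.39836 = 91.725780 amu
Mass defect Δm = 91.725780 − 90.89067 = 0.835110 amu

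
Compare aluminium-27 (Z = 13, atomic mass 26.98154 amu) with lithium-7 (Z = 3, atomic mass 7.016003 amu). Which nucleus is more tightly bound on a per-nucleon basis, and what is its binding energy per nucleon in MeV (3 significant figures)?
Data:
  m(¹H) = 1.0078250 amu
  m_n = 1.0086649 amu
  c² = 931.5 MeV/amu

aluminium-27: Σm = 13(1.0078250) + 14(1.0086649) = 27.2230336 amu; Δm = 0.2414936 amu; E_B = 224.951 MeV; E_B/A = 8.332 MeV
lithium-7: Σm = 3(1.0078250) + 4(1.0086649) = 7.0581346 amu; Δm = 0.0421316 amu; E_B = 39.246 MeV; E_B/A = 5.607 MeV
aluminium-27 has the higher binding energy per nucleon, so it is the more tightly bound nucleus.

aluminium-27; 8.33 MeV/nucleon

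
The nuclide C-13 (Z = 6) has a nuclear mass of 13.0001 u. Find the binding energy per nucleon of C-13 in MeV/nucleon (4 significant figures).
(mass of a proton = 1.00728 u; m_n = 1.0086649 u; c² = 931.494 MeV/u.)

Z = 6, so N = A − Z = 13 − 6 = 7.
Σm = 6·m_p + 7·m_n = 6.04368 + 7.0606543 = 13.1043343 u
Mass defect Δm = 13.1043343 − 13.0001 = 0.1042343 u
Converting to energy: 0.1042343 u × 931.494 MeV/u = 97.0936 MeV
Dividing by A = 13 gives 7.469 MeV per nucleon.

7.469 MeV/nucleon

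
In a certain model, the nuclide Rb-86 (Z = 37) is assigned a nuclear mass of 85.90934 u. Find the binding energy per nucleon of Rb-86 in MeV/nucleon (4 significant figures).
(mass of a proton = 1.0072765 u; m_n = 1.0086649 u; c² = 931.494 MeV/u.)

Z = 37, so N = A − Z = 86 − 37 = 49.
Total constituent mass: 37 × 1.0072765 + 49 × 1.0086649 = 86.6938106 u
Mass defect Δm = 86.6938106 − 85.90934 = 0.7844706 u
Binding energy = Δm·c² = 0.7844706 × 931.494 MeV/u = 730.730 MeV
BE/A = 730.730 MeV / 86 = 8.497 MeV/nucleon

8.497 MeV/nucleon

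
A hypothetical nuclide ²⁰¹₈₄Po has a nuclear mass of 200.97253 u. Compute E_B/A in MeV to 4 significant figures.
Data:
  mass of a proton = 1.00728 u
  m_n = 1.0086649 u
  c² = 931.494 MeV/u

Mass of separated nucleons = 84(1.00728) + 117(1.0086649) = 84.61152 + 118.0137933 = 202.6253133 u
Δm = 202.6253133 − 200.97253 = 1.6527833 u
E_B = 1.6527833 × 931.494 = 1539.558 MeV
Dividing by A = 201 gives 7.659 MeV per nucleon.

7.659 MeV/nucleon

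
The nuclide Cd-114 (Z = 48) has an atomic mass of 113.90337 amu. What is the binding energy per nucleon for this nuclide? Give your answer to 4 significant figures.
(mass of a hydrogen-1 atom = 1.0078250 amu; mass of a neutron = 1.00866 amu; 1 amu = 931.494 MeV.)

8.529 MeV/nucleon

With 48 protons and 66 neutrons (A = 114):
Mass of separated nucleons = 48(1.0078250) + 66(1.00866) = 48.3756000 + 66.57156 = 114.9471600 amu
The mass defect is 114.9471600 − 113.90337 = 1.0437900 amu.
Binding energy = Δm·c² = 1.0437900 × 931.494 MeV/amu = 972.284 MeV
Per nucleon: 972.284 / 114 = 8.529 MeV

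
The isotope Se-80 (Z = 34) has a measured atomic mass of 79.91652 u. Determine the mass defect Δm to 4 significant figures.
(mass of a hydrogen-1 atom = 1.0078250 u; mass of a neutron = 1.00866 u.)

0.7479 u

With 34 protons and 46 neutrons (A = 80):
Σm = 34·m(¹H) + 46·m_n = 34.2660500 + 46.39836 = 80.6644100 u
The mass defect is 80.6644100 − 79.91652 = 0.7478900 u.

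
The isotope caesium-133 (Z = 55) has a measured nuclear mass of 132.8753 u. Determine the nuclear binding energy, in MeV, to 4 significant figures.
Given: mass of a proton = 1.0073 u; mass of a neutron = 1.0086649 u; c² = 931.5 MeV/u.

1120 MeV

The nucleus contains 55 protons and 133 − 55 = 78 neutrons.
Σm = 55·m_p + 78·m_n = 55.4015 + 78.6758622 = 134.0773622 u
Δm = 134.0773622 − 132.8753 = 1.2020622 u
E_B = 1.2020622 × 931.5 = 1119.72 MeV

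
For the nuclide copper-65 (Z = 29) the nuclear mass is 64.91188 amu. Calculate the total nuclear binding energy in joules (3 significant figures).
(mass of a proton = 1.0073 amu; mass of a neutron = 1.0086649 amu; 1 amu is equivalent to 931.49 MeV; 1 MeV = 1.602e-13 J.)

Total constituent mass: 29 × 1.0073 + 36 × 1.0086649 = 65.5236364 amu
Mass defect Δm = 65.5236364 − 64.91188 = 0.6117564 amu
Converting to energy: 0.6117564 amu × 931.49 MeV/amu = 569.845 MeV
In joules: 569.845 MeV × 1.602e-13 J/MeV = 9.1289e-11 J

9.13e-11 J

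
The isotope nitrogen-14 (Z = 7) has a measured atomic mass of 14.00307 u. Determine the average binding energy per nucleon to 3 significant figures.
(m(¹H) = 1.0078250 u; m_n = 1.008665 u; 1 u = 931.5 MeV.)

7.48 MeV/nucleon

Z = 7, so N = A − Z = 14 − 7 = 7.
Total constituent mass: 7 × 1.0078250 + 7 × 1.008665 = 14.1154300 u
The mass defect is 14.1154300 − 14.00307 = 0.1123600 u.
Converting to energy: 0.1123600 u × 931.5 MeV/u = 104.663 MeV
BE/A = 104.663 MeV / 14 = 7.476 MeV/nucleon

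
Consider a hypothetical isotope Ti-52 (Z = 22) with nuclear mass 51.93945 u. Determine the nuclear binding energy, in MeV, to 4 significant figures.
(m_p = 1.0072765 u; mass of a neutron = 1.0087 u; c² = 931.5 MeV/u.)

With 22 protons and 30 neutrons (A = 52):
Mass of separated nucleons = 22(1.0072765) + 30(1.0087) = 22.1600830 + 30.2610 = 52.4210830 u
The mass defect is 52.4210830 − 51.93945 = 0.4816330 u.
Binding energy = Δm·c² = 0.4816330 × 931.5 MeV/u = 448.641 MeV

448.6 MeV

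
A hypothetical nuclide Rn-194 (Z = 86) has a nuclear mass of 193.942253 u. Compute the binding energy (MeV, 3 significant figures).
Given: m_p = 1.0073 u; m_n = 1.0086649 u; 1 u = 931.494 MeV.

1510 MeV

With 86 protons and 108 neutrons (A = 194):
Total constituent mass: 86 × 1.0073 + 108 × 1.0086649 = 195.5636092 u
The mass defect is 195.5636092 − 193.942253 = 1.6213562 u.
Converting to energy: 1.6213562 u × 931.494 MeV/u = 1510.28 MeV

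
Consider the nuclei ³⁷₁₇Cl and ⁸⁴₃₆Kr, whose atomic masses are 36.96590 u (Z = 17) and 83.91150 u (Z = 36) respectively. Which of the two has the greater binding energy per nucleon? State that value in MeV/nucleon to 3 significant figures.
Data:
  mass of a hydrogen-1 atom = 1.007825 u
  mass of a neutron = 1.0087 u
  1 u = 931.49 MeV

³⁷₁₇Cl: Σm = 17(1.007825) + 20(1.0087) = 37.307025 u; Δm = 0.341125 u; E_B = 317.75 MeV; E_B/A = 8.588 MeV
⁸⁴₃₆Kr: Σm = 36(1.007825) + 48(1.0087) = 84.699300 u; Δm = 0.787800 u; E_B = 733.83 MeV; E_B/A = 8.736 MeV
⁸⁴₃₆Kr has the higher binding energy per nucleon, so it is the more tightly bound nucleus.

⁸⁴₃₆Kr; 8.74 MeV/nucleon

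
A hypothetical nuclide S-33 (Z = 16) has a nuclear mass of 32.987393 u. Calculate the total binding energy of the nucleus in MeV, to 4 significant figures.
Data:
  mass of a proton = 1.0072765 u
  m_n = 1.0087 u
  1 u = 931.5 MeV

258.0 MeV

Total constituent mass: 16 × 1.0072765 + 17 × 1.0087 = 33.2643240 u
The mass defect is 33.2643240 − 32.987393 = 0.2769310 u.
E_B = 0.2769310 × 931.5 = 257.961 MeV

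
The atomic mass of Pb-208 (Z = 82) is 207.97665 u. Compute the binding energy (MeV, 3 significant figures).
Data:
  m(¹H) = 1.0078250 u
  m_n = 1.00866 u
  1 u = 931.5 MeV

1640 MeV

Σm = 82·m(¹H) + 126·m_n = 82.6416500 + 127.09116 = 209.7328100 u
Δm = 209.7328100 − 207.97665 = 1.7561600 u
E_B = 1.7561600 × 931.5 = 1635.86 MeV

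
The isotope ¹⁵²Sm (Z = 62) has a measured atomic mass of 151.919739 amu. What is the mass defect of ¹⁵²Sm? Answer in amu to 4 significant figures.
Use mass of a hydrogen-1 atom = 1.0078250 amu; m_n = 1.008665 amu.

1.345 amu

With 62 protons and 90 neutrons (A = 152):
Σm = 62·m(¹H) + 90·m_n = 62.4851500 + 90.779850 = 153.2650000 amu
Δm = 153.2650000 − 151.919739 = 1.3452610 amu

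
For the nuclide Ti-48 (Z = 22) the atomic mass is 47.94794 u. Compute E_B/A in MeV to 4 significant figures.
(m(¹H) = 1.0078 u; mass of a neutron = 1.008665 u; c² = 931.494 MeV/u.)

8.712 MeV/nucleon

The nucleus contains 22 protons and 48 − 22 = 26 neutrons.
Σm = 22·m(¹H) + 26·m_n = 22.1716 + 26.225290 = 48.396890 u
Mass defect Δm = 48.396890 − 47.94794 = 0.448950 u
Converting to energy: 0.448950 u × 931.494 MeV/u = 418.194 MeV
BE/A = 418.194 MeV / 48 = 8.712 MeV/nucleon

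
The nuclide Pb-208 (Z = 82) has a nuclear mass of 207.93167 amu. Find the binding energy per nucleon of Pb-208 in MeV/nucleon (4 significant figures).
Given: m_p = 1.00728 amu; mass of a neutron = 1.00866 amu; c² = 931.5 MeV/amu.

Z = 82, so N = A − Z = 208 − 82 = 126.
Σm = 82·m_p + 126·m_n = 82.59696 + 127.09116 = 209.68812 amu
The mass defect is 209.68812 − 207.93167 = 1.75645 amu.
Binding energy = Δm·c² = 1.75645 × 931.5 MeV/amu = 1636.13 MeV
BE/A = 1636.13 MeV / 208 = 7.866 MeV/nucleon

7.866 MeV/nucleon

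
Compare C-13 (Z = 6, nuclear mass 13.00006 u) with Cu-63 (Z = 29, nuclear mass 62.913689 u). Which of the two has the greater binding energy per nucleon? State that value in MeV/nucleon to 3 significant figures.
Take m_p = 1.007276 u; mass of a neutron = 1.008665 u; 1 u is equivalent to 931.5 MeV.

Cu-63; 8.75 MeV/nucleon

C-13: Σm = 6(1.007276) + 7(1.008665) = 13.104311 u; Δm = 0.104251 u; E_B = 97.110 MeV; E_B/A = 7.470 MeV
Cu-63: Σm = 29(1.007276) + 34(1.008665) = 63.505614 u; Δm = 0.591925 u; E_B = 551.38 MeV; E_B/A = 8.752 MeV
Cu-63 has the higher binding energy per nucleon, so it is the more tightly bound nucleus.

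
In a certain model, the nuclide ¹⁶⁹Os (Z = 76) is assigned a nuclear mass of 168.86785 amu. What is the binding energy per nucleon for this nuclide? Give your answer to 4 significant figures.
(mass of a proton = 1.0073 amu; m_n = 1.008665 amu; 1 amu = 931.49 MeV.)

Mass of separated nucleons = 76(1.0073) + 93(1.008665) = 76.5548 + 93.805845 = 170.360645 amu
Δm = 170.360645 − 168.86785 = 1.492795 amu
Binding energy = Δm·c² = 1.492795 × 931.49 MeV/amu = 1390.52 MeV
Per nucleon: 1390.52 / 169 = 8.228 MeV

8.228 MeV/nucleon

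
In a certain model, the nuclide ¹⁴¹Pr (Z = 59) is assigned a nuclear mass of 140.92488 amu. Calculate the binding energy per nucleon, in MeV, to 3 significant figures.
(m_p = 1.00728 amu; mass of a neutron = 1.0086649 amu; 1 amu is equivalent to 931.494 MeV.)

Z = 59, so N = A − Z = 141 − 59 = 82.
Mass of separated nucleons = 59(1.00728) + 82(1.0086649) = 59.42952 + 82.7105218 = 142.1400418 amu
Δm = 142.1400418 − 140.92488 = 1.2151618 amu
Binding energy = Δm·c² = 1.2151618 × 931.494 MeV/amu = 1131.92 MeV
Per nucleon: 1131.92 / 141 = 8.028 MeV

8.03 MeV/nucleon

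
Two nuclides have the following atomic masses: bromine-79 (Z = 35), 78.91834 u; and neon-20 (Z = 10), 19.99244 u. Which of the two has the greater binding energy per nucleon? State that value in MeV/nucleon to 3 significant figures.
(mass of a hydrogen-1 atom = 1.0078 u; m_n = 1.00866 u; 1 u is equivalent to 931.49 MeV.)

bromine-79; 8.67 MeV/nucleon

bromine-79: Σm = 35(1.0078) + 44(1.00866) = 79.65404 u; Δm = 0.73570 u; E_B = 685.297 MeV; E_B/A = 8.6746 MeV
neon-20: Σm = 10(1.0078) + 10(1.00866) = 20.16460 u; Δm = 0.17216 u; E_B = 160.365 MeV; E_B/A = 8.018 MeV
bromine-79 has the higher binding energy per nucleon, so it is the more tightly bound nucleus.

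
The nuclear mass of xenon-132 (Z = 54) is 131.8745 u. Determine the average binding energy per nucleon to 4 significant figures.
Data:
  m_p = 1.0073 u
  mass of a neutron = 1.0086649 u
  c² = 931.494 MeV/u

Z = 54, so N = A − Z = 132 − 54 = 78.
Mass of separated nucleons = 54(1.0073) + 78(1.0086649) = 54.3942 + 78.6758622 = 133.0700622 u
Mass defect Δm = 133.0700622 − 131.8745 = 1.1955622 u
E_B = 1.1955622 × 931.494 = 1113.66 MeV
Dividing by A = 132 gives 8.437 MeV per nucleon.

8.437 MeV/nucleon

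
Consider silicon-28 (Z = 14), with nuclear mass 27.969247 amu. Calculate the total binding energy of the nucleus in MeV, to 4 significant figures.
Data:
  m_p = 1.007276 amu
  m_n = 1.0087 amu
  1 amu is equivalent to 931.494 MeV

Mass of separated nucleons = 14(1.007276) + 14(1.0087) = 14.101864 + 14.1218 = 28.223664 amu
Mass defect Δm = 28.223664 − 27.969247 = 0.254417 amu
Binding energy = Δm·c² = 0.254417 × 931.494 MeV/amu = 236.988 MeV

237.0 MeV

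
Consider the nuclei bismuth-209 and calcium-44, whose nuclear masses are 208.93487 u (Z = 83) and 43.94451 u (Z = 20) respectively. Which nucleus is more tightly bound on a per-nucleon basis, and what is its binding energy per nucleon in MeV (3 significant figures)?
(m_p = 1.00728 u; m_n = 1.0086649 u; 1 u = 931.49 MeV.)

calcium-44; 8.66 MeV/nucleon

bismuth-209: Σm = 83(1.00728) + 126(1.0086649) = 210.6960174 u; Δm = 1.7611474 u; E_B = 1640.5 MeV; E_B/A = 7.849 MeV
calcium-44: Σm = 20(1.00728) + 24(1.0086649) = 44.3535576 u; Δm = 0.4090476 u; E_B = 381.02 MeV; E_B/A = 8.660 MeV
calcium-44 has the higher binding energy per nucleon, so it is the more tightly bound nucleus.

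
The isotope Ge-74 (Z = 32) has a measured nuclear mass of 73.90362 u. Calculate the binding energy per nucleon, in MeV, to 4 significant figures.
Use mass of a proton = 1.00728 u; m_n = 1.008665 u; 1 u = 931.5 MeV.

Z = 32, so N = A − Z = 74 − 32 = 42.
Σm = 32·m_p + 42·m_n = 32.23296 + 42.363930 = 74.596890 u
Δm = 74.596890 − 73.90362 = 0.693270 u
E_B = 0.693270 × 931.5 = 645.781 MeV
Dividing by A = 74 gives 8.727 MeV per nucleon.

8.727 MeV/nucleon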